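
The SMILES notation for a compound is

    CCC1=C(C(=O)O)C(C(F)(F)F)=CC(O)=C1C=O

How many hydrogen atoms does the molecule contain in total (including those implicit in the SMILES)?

Walk through each heavy atom and fill implicit hydrogens from standard valence (C 4, N 3, O 2, S 2, halogen 1):
  atom 1: C, bond orders sum to 1 (valence 4) → 3 H
  atom 2: C, bond orders sum to 2 (valence 4) → 2 H
  atom 3: C, bond orders sum to 4 (valence 4) → 0 H
  atom 4: C, bond orders sum to 4 (valence 4) → 0 H
  atom 5: C, bond orders sum to 4 (valence 4) → 0 H
  atom 6: O, bond orders sum to 2 (valence 2) → 0 H
  atom 7: O, bond orders sum to 1 (valence 2) → 1 H
  atom 8: C, bond orders sum to 4 (valence 4) → 0 H
  atom 9: C, bond orders sum to 4 (valence 4) → 0 H
  atom 10: F (halogen, monovalent) → 0 H
  atom 11: F (halogen, monovalent) → 0 H
  atom 12: F (halogen, monovalent) → 0 H
  atom 13: C, bond orders sum to 3 (valence 4) → 1 H
  atom 14: C, bond orders sum to 4 (valence 4) → 0 H
  atom 15: O, bond orders sum to 1 (valence 2) → 1 H
  atom 16: C, bond orders sum to 4 (valence 4) → 0 H
  atom 17: C, bond orders sum to 3 (valence 4) → 1 H
  atom 18: O, bond orders sum to 2 (valence 2) → 0 H
Total hydrogens: 9.

9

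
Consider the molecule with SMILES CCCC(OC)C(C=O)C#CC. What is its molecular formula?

C10H16O2

Walk through each heavy atom and fill implicit hydrogens from standard valence (C 4, N 3, O 2, S 2, halogen 1):
  atom 1: C, bond orders sum to 1 (valence 4) → 3 H
  atom 2: C, bond orders sum to 2 (valence 4) → 2 H
  atom 3: C, bond orders sum to 2 (valence 4) → 2 H
  atom 4: C, bond orders sum to 3 (valence 4) → 1 H
  atom 5: O, bond orders sum to 2 (valence 2) → 0 H
  atom 6: C, bond orders sum to 1 (valence 4) → 3 H
  atom 7: C, bond orders sum to 3 (valence 4) → 1 H
  atom 8: C, bond orders sum to 3 (valence 4) → 1 H
  atom 9: O, bond orders sum to 2 (valence 2) → 0 H
  atom 10: C, bond orders sum to 4 (valence 4) → 0 H
  atom 11: C, bond orders sum to 4 (valence 4) → 0 H
  atom 12: C, bond orders sum to 1 (valence 4) → 3 H
Totals → C:10, H:16, O:2.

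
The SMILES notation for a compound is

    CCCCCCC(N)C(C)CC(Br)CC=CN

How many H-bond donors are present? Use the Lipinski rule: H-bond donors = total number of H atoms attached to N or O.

Donors: find every N or O and count the H atoms it carries.
  atom 8 (N): bond orders sum to 1 → 2 H
  atom 17 (N): bond orders sum to 1 → 2 H
Lipinski HBD = 4.

4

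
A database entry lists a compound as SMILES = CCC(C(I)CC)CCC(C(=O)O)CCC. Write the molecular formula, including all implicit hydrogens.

C13H25IO2

Walk through each heavy atom and fill implicit hydrogens from standard valence (C 4, N 3, O 2, S 2, halogen 1):
  atom 1: C, bond orders sum to 1 (valence 4) → 3 H
  atom 2: C, bond orders sum to 2 (valence 4) → 2 H
  atom 3: C, bond orders sum to 3 (valence 4) → 1 H
  atom 4: C, bond orders sum to 3 (valence 4) → 1 H
  atom 5: I (halogen, monovalent) → 0 H
  atom 6: C, bond orders sum to 2 (valence 4) → 2 H
  atom 7: C, bond orders sum to 1 (valence 4) → 3 H
  atom 8: C, bond orders sum to 2 (valence 4) → 2 H
  atom 9: C, bond orders sum to 2 (valence 4) → 2 H
  atom 10: C, bond orders sum to 3 (valence 4) → 1 H
  atom 11: C, bond orders sum to 4 (valence 4) → 0 H
  atom 12: O, bond orders sum to 2 (valence 2) → 0 H
  atom 13: O, bond orders sum to 1 (valence 2) → 1 H
  atom 14: C, bond orders sum to 2 (valence 4) → 2 H
  atom 15: C, bond orders sum to 2 (valence 4) → 2 H
  atom 16: C, bond orders sum to 1 (valence 4) → 3 H
Totals → C:13, H:25, I:1, O:2.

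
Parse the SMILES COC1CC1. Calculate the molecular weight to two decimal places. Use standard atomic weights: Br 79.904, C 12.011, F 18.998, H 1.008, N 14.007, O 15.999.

First, the molecular formula is C4H8O (counting implicit H from valence).
  C: 4 × 12.011 = 48.044
  H: 8 × 1.008 = 8.064
  O: 1 × 15.999 = 15.999
Sum: 4×12.011 + 8×1.008 + 1×15.999 = 72.107 → 72.11 g/mol.

72.11 g/mol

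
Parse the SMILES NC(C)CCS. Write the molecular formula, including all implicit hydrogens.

C4H11NS

Walk through each heavy atom and fill implicit hydrogens from standard valence (C 4, N 3, O 2, S 2, halogen 1):
  atom 1: N, bond orders sum to 1 (valence 3) → 2 H
  atom 2: C, bond orders sum to 3 (valence 4) → 1 H
  atom 3: C, bond orders sum to 1 (valence 4) → 3 H
  atom 4: C, bond orders sum to 2 (valence 4) → 2 H
  atom 5: C, bond orders sum to 2 (valence 4) → 2 H
  atom 6: S, bond orders sum to 1 (valence 2) → 1 H
Totals → C:4, H:11, N:1, S:1.
In Hill order: C4H11NS.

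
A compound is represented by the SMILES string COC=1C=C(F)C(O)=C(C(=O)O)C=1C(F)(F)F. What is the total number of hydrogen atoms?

Walk through each heavy atom and fill implicit hydrogens from standard valence (C 4, N 3, O 2, S 2, halogen 1):
  atom 1: C, bond orders sum to 1 (valence 4) → 3 H
  atom 2: O, bond orders sum to 2 (valence 2) → 0 H
  atom 3: C, bond orders sum to 4 (valence 4) → 0 H
  atom 4: C, bond orders sum to 3 (valence 4) → 1 H
  atom 5: C, bond orders sum to 4 (valence 4) → 0 H
  atom 6: F (halogen, monovalent) → 0 H
  atom 7: C, bond orders sum to 4 (valence 4) → 0 H
  atom 8: O, bond orders sum to 1 (valence 2) → 1 H
  atom 9: C, bond orders sum to 4 (valence 4) → 0 H
  atom 10: C, bond orders sum to 4 (valence 4) → 0 H
  atom 11: O, bond orders sum to 2 (valence 2) → 0 H
  atom 12: O, bond orders sum to 1 (valence 2) → 1 H
  atom 13: C, bond orders sum to 4 (valence 4) → 0 H
  atom 14: C, bond orders sum to 4 (valence 4) → 0 H
  atom 15: F (halogen, monovalent) → 0 H
  atom 16: F (halogen, monovalent) → 0 H
  atom 17: F (halogen, monovalent) → 0 H
Total hydrogens: 6.

6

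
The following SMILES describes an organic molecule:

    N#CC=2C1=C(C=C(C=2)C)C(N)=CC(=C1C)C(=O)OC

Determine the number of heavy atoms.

Every atom symbol written in the SMILES (organic subset) is one heavy atom; implicit H are not written.
Heavy atoms by element → C:15, N:2, O:2.
Total: 19.

19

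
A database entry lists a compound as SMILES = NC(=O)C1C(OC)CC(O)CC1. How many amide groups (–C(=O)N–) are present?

The amide motif appears at heavy-atom position 2 in the SMILES.
Other groups present: 1 ether, 1 hydroxyl.
Amide count: 1.

1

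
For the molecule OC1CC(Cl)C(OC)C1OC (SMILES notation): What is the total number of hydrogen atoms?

Walk through each heavy atom and fill implicit hydrogens from standard valence (C 4, N 3, O 2, S 2, halogen 1):
  atom 1: O, bond orders sum to 1 (valence 2) → 1 H
  atom 2: C, bond orders sum to 3 (valence 4) → 1 H
  atom 3: C, bond orders sum to 2 (valence 4) → 2 H
  atom 4: C, bond orders sum to 3 (valence 4) → 1 H
  atom 5: Cl (halogen, monovalent) → 0 H
  atom 6: C, bond orders sum to 3 (valence 4) → 1 H
  atom 7: O, bond orders sum to 2 (valence 2) → 0 H
  atom 8: C, bond orders sum to 1 (valence 4) → 3 H
  atom 9: C, bond orders sum to 3 (valence 4) → 1 H
  atom 10: O, bond orders sum to 2 (valence 2) → 0 H
  atom 11: C, bond orders sum to 1 (valence 4) → 3 H
Total hydrogens: 13.

13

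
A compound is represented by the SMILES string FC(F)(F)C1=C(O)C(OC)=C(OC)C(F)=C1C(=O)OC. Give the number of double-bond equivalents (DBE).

5

Molecular formula: C11H10F4O5.
DoU = (2C + 2 + N − H − X) / 2, where X is the halogen count and O/S are ignored.
    = (2·11 + 2 + 0 − 10 − 4) / 2 = 10 / 2 = 5.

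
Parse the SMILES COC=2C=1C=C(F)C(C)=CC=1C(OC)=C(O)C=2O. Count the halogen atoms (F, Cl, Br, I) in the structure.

1

Halogen atoms appear at heavy-atom position 7 (1×F).
Other groups present: 2 ether, 2 hydroxyl.
Halogen count: 1.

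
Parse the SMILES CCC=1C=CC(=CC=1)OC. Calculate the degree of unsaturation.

4

Molecular formula: C9H12O.
DoU = (2C + 2 + N − H − X) / 2, where X is the halogen count and O/S are ignored.
    = (2·9 + 2 + 0 − 12 − 0) / 2 = 8 / 2 = 4.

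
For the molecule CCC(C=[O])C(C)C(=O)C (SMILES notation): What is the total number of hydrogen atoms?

Walk through each heavy atom and fill implicit hydrogens from standard valence (C 4, N 3, O 2, S 2, halogen 1):
  atom 1: C, bond orders sum to 1 (valence 4) → 3 H
  atom 2: C, bond orders sum to 2 (valence 4) → 2 H
  atom 3: C, bond orders sum to 3 (valence 4) → 1 H
  atom 4: C, bond orders sum to 3 (valence 4) → 1 H
  atom 5: O with explicit H count 0
  atom 6: C, bond orders sum to 3 (valence 4) → 1 H
  atom 7: C, bond orders sum to 1 (valence 4) → 3 H
  atom 8: C, bond orders sum to 4 (valence 4) → 0 H
  atom 9: O, bond orders sum to 2 (valence 2) → 0 H
  atom 10: C, bond orders sum to 1 (valence 4) → 3 H
Total hydrogens: 14.

14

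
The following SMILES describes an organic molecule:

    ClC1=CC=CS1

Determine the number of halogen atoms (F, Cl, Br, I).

Halogen atoms appear at heavy-atom position 1 (1×Cl).
Halogen count: 1.

1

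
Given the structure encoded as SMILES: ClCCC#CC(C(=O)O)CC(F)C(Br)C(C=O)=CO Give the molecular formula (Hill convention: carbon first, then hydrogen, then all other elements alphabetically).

C12H13BrClFO4

Walk through each heavy atom and fill implicit hydrogens from standard valence (C 4, N 3, O 2, S 2, halogen 1):
  atom 1: Cl (halogen, monovalent) → 0 H
  atom 2: C, bond orders sum to 2 (valence 4) → 2 H
  atom 3: C, bond orders sum to 2 (valence 4) → 2 H
  atom 4: C, bond orders sum to 4 (valence 4) → 0 H
  atom 5: C, bond orders sum to 4 (valence 4) → 0 H
  atom 6: C, bond orders sum to 3 (valence 4) → 1 H
  atom 7: C, bond orders sum to 4 (valence 4) → 0 H
  atom 8: O, bond orders sum to 2 (valence 2) → 0 H
  atom 9: O, bond orders sum to 1 (valence 2) → 1 H
  atom 10: C, bond orders sum to 2 (valence 4) → 2 H
  atom 11: C, bond orders sum to 3 (valence 4) → 1 H
  atom 12: F (halogen, monovalent) → 0 H
  atom 13: C, bond orders sum to 3 (valence 4) → 1 H
  atom 14: Br (halogen, monovalent) → 0 H
  atom 15: C, bond orders sum to 4 (valence 4) → 0 H
  atom 16: C, bond orders sum to 3 (valence 4) → 1 H
  atom 17: O, bond orders sum to 2 (valence 2) → 0 H
  atom 18: C, bond orders sum to 3 (valence 4) → 1 H
  atom 19: O, bond orders sum to 1 (valence 2) → 1 H
Totals → C:12, H:13, Br:1, Cl:1, F:1, O:4.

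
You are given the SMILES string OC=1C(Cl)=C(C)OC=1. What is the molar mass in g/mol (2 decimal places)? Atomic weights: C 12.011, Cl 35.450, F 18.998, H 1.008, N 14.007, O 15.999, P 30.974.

First, the molecular formula is C5H5ClO2 (counting implicit H from valence).
  C: 5 × 12.011 = 60.055
  Cl: 1 × 35.450 = 35.450
  H: 5 × 1.008 = 5.040
  O: 2 × 15.999 = 31.998
Sum: 5×12.011 + 1×35.450 + 5×1.008 + 2×15.999 = 132.543 → 132.54 g/mol.

132.54 g/mol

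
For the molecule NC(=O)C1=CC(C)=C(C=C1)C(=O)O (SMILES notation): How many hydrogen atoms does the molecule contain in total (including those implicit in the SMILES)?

Walk through each heavy atom and fill implicit hydrogens from standard valence (C 4, N 3, O 2, S 2, halogen 1):
  atom 1: N, bond orders sum to 1 (valence 3) → 2 H
  atom 2: C, bond orders sum to 4 (valence 4) → 0 H
  atom 3: O, bond orders sum to 2 (valence 2) → 0 H
  atom 4: C, bond orders sum to 4 (valence 4) → 0 H
  atom 5: C, bond orders sum to 3 (valence 4) → 1 H
  atom 6: C, bond orders sum to 4 (valence 4) → 0 H
  atom 7: C, bond orders sum to 1 (valence 4) → 3 H
  atom 8: C, bond orders sum to 4 (valence 4) → 0 H
  atom 9: C, bond orders sum to 3 (valence 4) → 1 H
  atom 10: C, bond orders sum to 3 (valence 4) → 1 H
  atom 11: C, bond orders sum to 4 (valence 4) → 0 H
  atom 12: O, bond orders sum to 2 (valence 2) → 0 H
  atom 13: O, bond orders sum to 1 (valence 2) → 1 H
Total hydrogens: 9.

9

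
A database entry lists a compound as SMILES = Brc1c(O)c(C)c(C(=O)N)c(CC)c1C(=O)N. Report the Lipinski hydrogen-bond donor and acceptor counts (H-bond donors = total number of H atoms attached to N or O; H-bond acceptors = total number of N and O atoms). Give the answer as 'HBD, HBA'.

5, 5

Donors: find every N or O and count the H atoms it carries.
  atom 4 (O): bond orders sum to 1 → 1 H
  atom 9 (O): bond orders sum to 2 → 0 H
  atom 10 (N): bond orders sum to 1 → 2 H
  atom 16 (O): bond orders sum to 2 → 0 H
  atom 17 (N): bond orders sum to 1 → 2 H
Lipinski HBD = 5.
Acceptors: N atoms = 2, O atoms = 3 → HBA = 5.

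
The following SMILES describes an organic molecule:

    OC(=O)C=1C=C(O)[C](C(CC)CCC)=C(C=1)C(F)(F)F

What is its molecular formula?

C14H17F3O3

Walk through each heavy atom and fill implicit hydrogens from standard valence (C 4, N 3, O 2, S 2, halogen 1):
  atom 1: O, bond orders sum to 1 (valence 2) → 1 H
  atom 2: C, bond orders sum to 4 (valence 4) → 0 H
  atom 3: O, bond orders sum to 2 (valence 2) → 0 H
  atom 4: C, bond orders sum to 4 (valence 4) → 0 H
  atom 5: C, bond orders sum to 3 (valence 4) → 1 H
  atom 6: C, bond orders sum to 4 (valence 4) → 0 H
  atom 7: O, bond orders sum to 1 (valence 2) → 1 H
  atom 8: C with explicit H count 0
  atom 9: C, bond orders sum to 3 (valence 4) → 1 H
  atom 10: C, bond orders sum to 2 (valence 4) → 2 H
  atom 11: C, bond orders sum to 1 (valence 4) → 3 H
  atom 12: C, bond orders sum to 2 (valence 4) → 2 H
  atom 13: C, bond orders sum to 2 (valence 4) → 2 H
  atom 14: C, bond orders sum to 1 (valence 4) → 3 H
  atom 15: C, bond orders sum to 4 (valence 4) → 0 H
  atom 16: C, bond orders sum to 3 (valence 4) → 1 H
  atom 17: C, bond orders sum to 4 (valence 4) → 0 H
  atom 18: F (halogen, monovalent) → 0 H
  atom 19: F (halogen, monovalent) → 0 H
  atom 20: F (halogen, monovalent) → 0 H
Totals → C:14, H:17, F:3, O:3.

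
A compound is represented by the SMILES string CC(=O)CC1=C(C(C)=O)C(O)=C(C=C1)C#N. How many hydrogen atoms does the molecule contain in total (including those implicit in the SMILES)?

Walk through each heavy atom and fill implicit hydrogens from standard valence (C 4, N 3, O 2, S 2, halogen 1):
  atom 1: C, bond orders sum to 1 (valence 4) → 3 H
  atom 2: C, bond orders sum to 4 (valence 4) → 0 H
  atom 3: O, bond orders sum to 2 (valence 2) → 0 H
  atom 4: C, bond orders sum to 2 (valence 4) → 2 H
  atom 5: C, bond orders sum to 4 (valence 4) → 0 H
  atom 6: C, bond orders sum to 4 (valence 4) → 0 H
  atom 7: C, bond orders sum to 4 (valence 4) → 0 H
  atom 8: C, bond orders sum to 1 (valence 4) → 3 H
  atom 9: O, bond orders sum to 2 (valence 2) → 0 H
  atom 10: C, bond orders sum to 4 (valence 4) → 0 H
  atom 11: O, bond orders sum to 1 (valence 2) → 1 H
  atom 12: C, bond orders sum to 4 (valence 4) → 0 H
  atom 13: C, bond orders sum to 3 (valence 4) → 1 H
  atom 14: C, bond orders sum to 3 (valence 4) → 1 H
  atom 15: C, bond orders sum to 4 (valence 4) → 0 H
  atom 16: N, bond orders sum to 3 (valence 3) → 0 H
Total hydrogens: 11.

11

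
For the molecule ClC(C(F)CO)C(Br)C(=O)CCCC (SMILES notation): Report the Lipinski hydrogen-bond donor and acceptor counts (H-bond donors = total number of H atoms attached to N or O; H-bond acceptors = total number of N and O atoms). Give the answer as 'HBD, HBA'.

1, 2

Donors: find every N or O and count the H atoms it carries.
  atom 6 (O): bond orders sum to 1 → 1 H
  atom 10 (O): bond orders sum to 2 → 0 H
Lipinski HBD = 1.
Acceptors: N atoms = 0, O atoms = 2 → HBA = 2.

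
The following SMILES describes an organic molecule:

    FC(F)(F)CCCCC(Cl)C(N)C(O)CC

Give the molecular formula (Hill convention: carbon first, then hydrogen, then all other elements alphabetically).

C10H19ClF3NO

Walk through each heavy atom and fill implicit hydrogens from standard valence (C 4, N 3, O 2, S 2, halogen 1):
  atom 1: F (halogen, monovalent) → 0 H
  atom 2: C, bond orders sum to 4 (valence 4) → 0 H
  atom 3: F (halogen, monovalent) → 0 H
  atom 4: F (halogen, monovalent) → 0 H
  atom 5: C, bond orders sum to 2 (valence 4) → 2 H
  atom 6: C, bond orders sum to 2 (valence 4) → 2 H
  atom 7: C, bond orders sum to 2 (valence 4) → 2 H
  atom 8: C, bond orders sum to 2 (valence 4) → 2 H
  atom 9: C, bond orders sum to 3 (valence 4) → 1 H
  atom 10: Cl (halogen, monovalent) → 0 H
  atom 11: C, bond orders sum to 3 (valence 4) → 1 H
  atom 12: N, bond orders sum to 1 (valence 3) → 2 H
  atom 13: C, bond orders sum to 3 (valence 4) → 1 H
  atom 14: O, bond orders sum to 1 (valence 2) → 1 H
  atom 15: C, bond orders sum to 2 (valence 4) → 2 H
  atom 16: C, bond orders sum to 1 (valence 4) → 3 H
Totals → C:10, H:19, Cl:1, F:3, N:1, O:1.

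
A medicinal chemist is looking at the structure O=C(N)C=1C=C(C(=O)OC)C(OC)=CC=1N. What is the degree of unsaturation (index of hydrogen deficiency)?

6

Degree of unsaturation = (number of rings) + (number of π bonds).
Ring closures in the SMILES: 1.
π bonds: 5 double bonds (each 1 DoU) → 5 DoU from unsaturation.
Total DoU = 1 + 5 = 6.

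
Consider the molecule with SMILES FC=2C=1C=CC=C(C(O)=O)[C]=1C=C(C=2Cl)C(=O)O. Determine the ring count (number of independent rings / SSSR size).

2

In SMILES, each pair of matching ring-closure digits denotes one ring-closing bond; the number of such bonds equals the number of independent rings.
Ring-closure bonds here: 2.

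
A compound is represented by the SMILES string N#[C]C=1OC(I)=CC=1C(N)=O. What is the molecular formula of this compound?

C6H3IN2O2

Walk through each heavy atom and fill implicit hydrogens from standard valence (C 4, N 3, O 2, S 2, halogen 1):
  atom 1: N, bond orders sum to 3 (valence 3) → 0 H
  atom 2: C with explicit H count 0
  atom 3: C, bond orders sum to 4 (valence 4) → 0 H
  atom 4: O, bond orders sum to 2 (valence 2) → 0 H
  atom 5: C, bond orders sum to 4 (valence 4) → 0 H
  atom 6: I (halogen, monovalent) → 0 H
  atom 7: C, bond orders sum to 3 (valence 4) → 1 H
  atom 8: C, bond orders sum to 4 (valence 4) → 0 H
  atom 9: C, bond orders sum to 4 (valence 4) → 0 H
  atom 10: N, bond orders sum to 1 (valence 3) → 2 H
  atom 11: O, bond orders sum to 2 (valence 2) → 0 H
Totals → C:6, H:3, I:1, N:2, O:2.
In Hill order: C6H3IN2O2.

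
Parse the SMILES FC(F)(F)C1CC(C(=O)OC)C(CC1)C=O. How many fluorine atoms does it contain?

Scan the SMILES for F atoms (remember two-letter symbols like Cl and Br are single atoms).
Fluorine count: 3.

3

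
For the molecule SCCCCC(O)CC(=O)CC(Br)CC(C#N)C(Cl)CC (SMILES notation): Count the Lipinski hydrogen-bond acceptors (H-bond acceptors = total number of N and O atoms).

N atoms: 1; O atoms: 2.
Lipinski HBA = 1 + 2 = 3.

3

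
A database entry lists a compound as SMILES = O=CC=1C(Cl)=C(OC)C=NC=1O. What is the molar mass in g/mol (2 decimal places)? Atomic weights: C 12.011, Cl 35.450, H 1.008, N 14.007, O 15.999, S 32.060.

187.58 g/mol

First, the molecular formula is C7H6ClNO3 (counting implicit H from valence).
  C: 7 × 12.011 = 84.077
  Cl: 1 × 35.450 = 35.450
  H: 6 × 1.008 = 6.048
  N: 1 × 14.007 = 14.007
  O: 3 × 15.999 = 47.997
Sum: 7×12.011 + 1×35.450 + 6×1.008 + 1×14.007 + 3×15.999 = 187.579 → 187.58 g/mol.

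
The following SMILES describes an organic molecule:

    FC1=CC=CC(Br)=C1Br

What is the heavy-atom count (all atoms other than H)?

9

Every atom symbol written in the SMILES (organic subset) is one heavy atom; implicit H are not written.
Heavy atoms by element → Br:2, C:6, F:1.
Total: 9.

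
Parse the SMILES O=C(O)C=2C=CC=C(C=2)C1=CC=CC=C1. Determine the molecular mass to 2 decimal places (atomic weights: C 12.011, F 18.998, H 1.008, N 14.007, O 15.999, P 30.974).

198.22 g/mol

First, the molecular formula is C13H10O2 (counting implicit H from valence).
  C: 13 × 12.011 = 156.143
  H: 10 × 1.008 = 10.080
  O: 2 × 15.999 = 31.998
Sum: 13×12.011 + 10×1.008 + 2×15.999 = 198.221 → 198.22 g/mol.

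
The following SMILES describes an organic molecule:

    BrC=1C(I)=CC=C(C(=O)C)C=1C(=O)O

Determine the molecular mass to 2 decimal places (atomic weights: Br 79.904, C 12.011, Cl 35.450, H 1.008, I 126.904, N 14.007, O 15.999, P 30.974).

368.95 g/mol

First, the molecular formula is C9H6BrIO3 (counting implicit H from valence).
  Br: 1 × 79.904 = 79.904
  C: 9 × 12.011 = 108.099
  H: 6 × 1.008 = 6.048
  I: 1 × 126.904 = 126.904
  O: 3 × 15.999 = 47.997
Sum: 1×79.904 + 9×12.011 + 6×1.008 + 1×126.904 + 3×15.999 = 368.952 → 368.95 g/mol.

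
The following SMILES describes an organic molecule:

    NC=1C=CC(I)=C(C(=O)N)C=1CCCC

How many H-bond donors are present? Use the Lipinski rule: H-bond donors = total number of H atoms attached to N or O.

4

Donors: find every N or O and count the H atoms it carries.
  atom 1 (N): bond orders sum to 1 → 2 H
  atom 9 (O): bond orders sum to 2 → 0 H
  atom 10 (N): bond orders sum to 1 → 2 H
Lipinski HBD = 4.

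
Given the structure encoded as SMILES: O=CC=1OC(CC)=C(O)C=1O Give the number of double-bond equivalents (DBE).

Degree of unsaturation = (number of rings) + (number of π bonds).
Ring closures in the SMILES: 1.
π bonds: 3 double bonds (each 1 DoU) → 3 DoU from unsaturation.
Total DoU = 1 + 3 = 4.

4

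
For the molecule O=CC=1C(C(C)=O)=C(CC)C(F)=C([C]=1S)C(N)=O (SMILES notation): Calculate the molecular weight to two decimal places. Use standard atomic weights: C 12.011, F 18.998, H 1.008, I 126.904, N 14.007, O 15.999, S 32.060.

269.29 g/mol

First, the molecular formula is C12H12FNO3S (counting implicit H from valence).
  C: 12 × 12.011 = 144.132
  F: 1 × 18.998 = 18.998
  H: 12 × 1.008 = 12.096
  N: 1 × 14.007 = 14.007
  O: 3 × 15.999 = 47.997
  S: 1 × 32.060 = 32.060
Sum: 12×12.011 + 1×18.998 + 12×1.008 + 1×14.007 + 3×15.999 + 1×32.060 = 269.290 → 269.29 g/mol.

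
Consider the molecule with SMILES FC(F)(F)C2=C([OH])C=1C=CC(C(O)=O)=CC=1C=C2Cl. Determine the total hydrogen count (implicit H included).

6

Walk through each heavy atom and fill implicit hydrogens from standard valence (C 4, N 3, O 2, S 2, halogen 1):
  atom 1: F (halogen, monovalent) → 0 H
  atom 2: C, bond orders sum to 4 (valence 4) → 0 H
  atom 3: F (halogen, monovalent) → 0 H
  atom 4: F (halogen, monovalent) → 0 H
  atom 5: C, bond orders sum to 4 (valence 4) → 0 H
  atom 6: C, bond orders sum to 4 (valence 4) → 0 H
  atom 7: O with explicit H count 1
  atom 8: C, bond orders sum to 4 (valence 4) → 0 H
  atom 9: C, bond orders sum to 3 (valence 4) → 1 H
  atom 10: C, bond orders sum to 3 (valence 4) → 1 H
  atom 11: C, bond orders sum to 4 (valence 4) → 0 H
  atom 12: C, bond orders sum to 4 (valence 4) → 0 H
  atom 13: O, bond orders sum to 1 (valence 2) → 1 H
  atom 14: O, bond orders sum to 2 (valence 2) → 0 H
  atom 15: C, bond orders sum to 3 (valence 4) → 1 H
  atom 16: C, bond orders sum to 4 (valence 4) → 0 H
  atom 17: C, bond orders sum to 3 (valence 4) → 1 H
  atom 18: C, bond orders sum to 4 (valence 4) → 0 H
  atom 19: Cl (halogen, monovalent) → 0 H
Total hydrogens: 6.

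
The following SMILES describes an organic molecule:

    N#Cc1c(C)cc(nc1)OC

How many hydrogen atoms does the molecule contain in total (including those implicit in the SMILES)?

8

Walk through each heavy atom and fill implicit hydrogens from standard valence (C 4, N 3, O 2, S 2, halogen 1); for lowercase aromatic atoms, an aromatic c carries 1 H when it has two neighbours and 0 H with three, and aromatic n carries 0 H:
  atom 1: N, bond orders sum to 3 (valence 3) → 0 H
  atom 2: C, bond orders sum to 4 (valence 4) → 0 H
  atom 3: aromatic c, 3 neighbours → 0 H
  atom 4: aromatic c, 3 neighbours → 0 H
  atom 5: C, bond orders sum to 1 (valence 4) → 3 H
  atom 6: aromatic c, 2 neighbours → 1 H
  atom 7: aromatic c, 3 neighbours → 0 H
  atom 8: aromatic n, 2 neighbours → 0 H
  atom 9: aromatic c, 2 neighbours → 1 H
  atom 10: O, bond orders sum to 2 (valence 2) → 0 H
  atom 11: C, bond orders sum to 1 (valence 4) → 3 H
Total hydrogens: 8.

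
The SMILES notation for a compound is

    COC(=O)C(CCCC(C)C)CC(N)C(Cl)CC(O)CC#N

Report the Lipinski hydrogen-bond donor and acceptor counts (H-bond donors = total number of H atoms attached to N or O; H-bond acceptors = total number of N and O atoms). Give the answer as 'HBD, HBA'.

Donors: find every N or O and count the H atoms it carries.
  atom 2 (O): bond orders sum to 2 → 0 H
  atom 4 (O): bond orders sum to 2 → 0 H
  atom 14 (N): bond orders sum to 1 → 2 H
  atom 19 (O): bond orders sum to 1 → 1 H
  atom 22 (N): bond orders sum to 3 → 0 H
Lipinski HBD = 3.
Acceptors: N atoms = 2, O atoms = 3 → HBA = 5.

3, 5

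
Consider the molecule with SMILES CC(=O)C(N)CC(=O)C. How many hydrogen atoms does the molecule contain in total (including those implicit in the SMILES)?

11

Walk through each heavy atom and fill implicit hydrogens from standard valence (C 4, N 3, O 2, S 2, halogen 1):
  atom 1: C, bond orders sum to 1 (valence 4) → 3 H
  atom 2: C, bond orders sum to 4 (valence 4) → 0 H
  atom 3: O, bond orders sum to 2 (valence 2) → 0 H
  atom 4: C, bond orders sum to 3 (valence 4) → 1 H
  atom 5: N, bond orders sum to 1 (valence 3) → 2 H
  atom 6: C, bond orders sum to 2 (valence 4) → 2 H
  atom 7: C, bond orders sum to 4 (valence 4) → 0 H
  atom 8: O, bond orders sum to 2 (valence 2) → 0 H
  atom 9: C, bond orders sum to 1 (valence 4) → 3 H
Total hydrogens: 11.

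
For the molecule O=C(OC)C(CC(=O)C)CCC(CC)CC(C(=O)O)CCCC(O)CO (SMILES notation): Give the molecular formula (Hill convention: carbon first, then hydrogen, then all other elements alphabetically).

Walk through each heavy atom and fill implicit hydrogens from standard valence (C 4, N 3, O 2, S 2, halogen 1):
  atom 1: O, bond orders sum to 2 (valence 2) → 0 H
  atom 2: C, bond orders sum to 4 (valence 4) → 0 H
  atom 3: O, bond orders sum to 2 (valence 2) → 0 H
  atom 4: C, bond orders sum to 1 (valence 4) → 3 H
  atom 5: C, bond orders sum to 3 (valence 4) → 1 H
  atom 6: C, bond orders sum to 2 (valence 4) → 2 H
  atom 7: C, bond orders sum to 4 (valence 4) → 0 H
  atom 8: O, bond orders sum to 2 (valence 2) → 0 H
  atom 9: C, bond orders sum to 1 (valence 4) → 3 H
  atom 10: C, bond orders sum to 2 (valence 4) → 2 H
  atom 11: C, bond orders sum to 2 (valence 4) → 2 H
  atom 12: C, bond orders sum to 3 (valence 4) → 1 H
  atom 13: C, bond orders sum to 2 (valence 4) → 2 H
  atom 14: C, bond orders sum to 1 (valence 4) → 3 H
  atom 15: C, bond orders sum to 2 (valence 4) → 2 H
  atom 16: C, bond orders sum to 3 (valence 4) → 1 H
  atom 17: C, bond orders sum to 4 (valence 4) → 0 H
  atom 18: O, bond orders sum to 2 (valence 2) → 0 H
  atom 19: O, bond orders sum to 1 (valence 2) → 1 H
  atom 20: C, bond orders sum to 2 (valence 4) → 2 H
  atom 21: C, bond orders sum to 2 (valence 4) → 2 H
  atom 22: C, bond orders sum to 2 (valence 4) → 2 H
  atom 23: C, bond orders sum to 3 (valence 4) → 1 H
  atom 24: O, bond orders sum to 1 (valence 2) → 1 H
  atom 25: C, bond orders sum to 2 (valence 4) → 2 H
  atom 26: O, bond orders sum to 1 (valence 2) → 1 H
Totals → C:19, H:34, O:7.
In Hill order: C19H34O7.

C19H34O7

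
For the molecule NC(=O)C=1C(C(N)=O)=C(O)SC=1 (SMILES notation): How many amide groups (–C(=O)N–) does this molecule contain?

The amide motif appears at heavy-atom positions 2, 6 in the SMILES.
Other groups present: 1 hydroxyl.
Amide count: 2.

2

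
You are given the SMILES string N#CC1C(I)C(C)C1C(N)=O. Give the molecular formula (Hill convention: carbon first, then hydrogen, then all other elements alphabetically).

C7H9IN2O

Walk through each heavy atom and fill implicit hydrogens from standard valence (C 4, N 3, O 2, S 2, halogen 1):
  atom 1: N, bond orders sum to 3 (valence 3) → 0 H
  atom 2: C, bond orders sum to 4 (valence 4) → 0 H
  atom 3: C, bond orders sum to 3 (valence 4) → 1 H
  atom 4: C, bond orders sum to 3 (valence 4) → 1 H
  atom 5: I (halogen, monovalent) → 0 H
  atom 6: C, bond orders sum to 3 (valence 4) → 1 H
  atom 7: C, bond orders sum to 1 (valence 4) → 3 H
  atom 8: C, bond orders sum to 3 (valence 4) → 1 H
  atom 9: C, bond orders sum to 4 (valence 4) → 0 H
  atom 10: N, bond orders sum to 1 (valence 3) → 2 H
  atom 11: O, bond orders sum to 2 (valence 2) → 0 H
Totals → C:7, H:9, I:1, N:2, O:1.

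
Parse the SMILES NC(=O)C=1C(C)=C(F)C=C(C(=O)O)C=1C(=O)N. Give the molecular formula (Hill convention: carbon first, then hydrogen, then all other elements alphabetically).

C10H9FN2O4

Walk through each heavy atom and fill implicit hydrogens from standard valence (C 4, N 3, O 2, S 2, halogen 1):
  atom 1: N, bond orders sum to 1 (valence 3) → 2 H
  atom 2: C, bond orders sum to 4 (valence 4) → 0 H
  atom 3: O, bond orders sum to 2 (valence 2) → 0 H
  atom 4: C, bond orders sum to 4 (valence 4) → 0 H
  atom 5: C, bond orders sum to 4 (valence 4) → 0 H
  atom 6: C, bond orders sum to 1 (valence 4) → 3 H
  atom 7: C, bond orders sum to 4 (valence 4) → 0 H
  atom 8: F (halogen, monovalent) → 0 H
  atom 9: C, bond orders sum to 3 (valence 4) → 1 H
  atom 10: C, bond orders sum to 4 (valence 4) → 0 H
  atom 11: C, bond orders sum to 4 (valence 4) → 0 H
  atom 12: O, bond orders sum to 2 (valence 2) → 0 H
  atom 13: O, bond orders sum to 1 (valence 2) → 1 H
  atom 14: C, bond orders sum to 4 (valence 4) → 0 H
  atom 15: C, bond orders sum to 4 (valence 4) → 0 H
  atom 16: O, bond orders sum to 2 (valence 2) → 0 H
  atom 17: N, bond orders sum to 1 (valence 3) → 2 H
Totals → C:10, H:9, F:1, N:2, O:4.
In Hill order: C10H9FN2O4.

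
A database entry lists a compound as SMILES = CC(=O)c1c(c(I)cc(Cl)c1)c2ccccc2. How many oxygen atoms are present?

1

Scan the SMILES for O atoms (remember two-letter symbols like Cl and Br are single atoms).
Oxygen count: 1.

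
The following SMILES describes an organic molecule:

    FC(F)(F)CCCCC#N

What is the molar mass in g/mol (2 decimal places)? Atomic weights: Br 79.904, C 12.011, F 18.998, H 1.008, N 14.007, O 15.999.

151.13 g/mol

First, the molecular formula is C6H8F3N (counting implicit H from valence).
  C: 6 × 12.011 = 72.066
  F: 3 × 18.998 = 56.994
  H: 8 × 1.008 = 8.064
  N: 1 × 14.007 = 14.007
Sum: 6×12.011 + 3×18.998 + 8×1.008 + 1×14.007 = 151.131 → 151.13 g/mol.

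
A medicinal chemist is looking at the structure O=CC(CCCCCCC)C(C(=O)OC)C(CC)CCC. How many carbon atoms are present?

18

Count every carbon token in the SMILES (each C, including those in ring-closure positions and inside branches).
Carbon count: 18.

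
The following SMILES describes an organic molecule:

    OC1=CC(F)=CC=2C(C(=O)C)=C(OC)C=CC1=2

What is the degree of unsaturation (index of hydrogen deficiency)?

8

Molecular formula: C13H11FO3.
DoU = (2C + 2 + N − H − X) / 2, where X is the halogen count and O/S are ignored.
    = (2·13 + 2 + 0 − 11 − 1) / 2 = 16 / 2 = 8.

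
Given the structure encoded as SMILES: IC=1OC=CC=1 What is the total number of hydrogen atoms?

3

Walk through each heavy atom and fill implicit hydrogens from standard valence (C 4, N 3, O 2, S 2, halogen 1):
  atom 1: I (halogen, monovalent) → 0 H
  atom 2: C, bond orders sum to 4 (valence 4) → 0 H
  atom 3: O, bond orders sum to 2 (valence 2) → 0 H
  atom 4: C, bond orders sum to 3 (valence 4) → 1 H
  atom 5: C, bond orders sum to 3 (valence 4) → 1 H
  atom 6: C, bond orders sum to 3 (valence 4) → 1 H
Total hydrogens: 3.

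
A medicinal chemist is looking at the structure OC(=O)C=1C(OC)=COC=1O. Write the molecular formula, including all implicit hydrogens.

Walk through each heavy atom and fill implicit hydrogens from standard valence (C 4, N 3, O 2, S 2, halogen 1):
  atom 1: O, bond orders sum to 1 (valence 2) → 1 H
  atom 2: C, bond orders sum to 4 (valence 4) → 0 H
  atom 3: O, bond orders sum to 2 (valence 2) → 0 H
  atom 4: C, bond orders sum to 4 (valence 4) → 0 H
  atom 5: C, bond orders sum to 4 (valence 4) → 0 H
  atom 6: O, bond orders sum to 2 (valence 2) → 0 H
  atom 7: C, bond orders sum to 1 (valence 4) → 3 H
  atom 8: C, bond orders sum to 3 (valence 4) → 1 H
  atom 9: O, bond orders sum to 2 (valence 2) → 0 H
  atom 10: C, bond orders sum to 4 (valence 4) → 0 H
  atom 11: O, bond orders sum to 1 (valence 2) → 1 H
Totals → C:6, H:6, O:5.
In Hill order: C6H6O5.

C6H6O5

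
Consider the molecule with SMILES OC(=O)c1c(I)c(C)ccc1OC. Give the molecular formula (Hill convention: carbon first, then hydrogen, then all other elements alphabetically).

Walk through each heavy atom and fill implicit hydrogens from standard valence (C 4, N 3, O 2, S 2, halogen 1); for lowercase aromatic atoms, an aromatic c carries 1 H when it has two neighbours and 0 H with three, and aromatic n carries 0 H:
  atom 1: O, bond orders sum to 1 (valence 2) → 1 H
  atom 2: C, bond orders sum to 4 (valence 4) → 0 H
  atom 3: O, bond orders sum to 2 (valence 2) → 0 H
  atom 4: aromatic c, 3 neighbours → 0 H
  atom 5: aromatic c, 3 neighbours → 0 H
  atom 6: I (halogen, monovalent) → 0 H
  atom 7: aromatic c, 3 neighbours → 0 H
  atom 8: C, bond orders sum to 1 (valence 4) → 3 H
  atom 9: aromatic c, 2 neighbours → 1 H
  atom 10: aromatic c, 2 neighbours → 1 H
  atom 11: aromatic c, 3 neighbours → 0 H
  atom 12: O, bond orders sum to 2 (valence 2) → 0 H
  atom 13: C, bond orders sum to 1 (valence 4) → 3 H
Totals → C:9, H:9, I:1, O:3.
In Hill order: C9H9IO3.

C9H9IO3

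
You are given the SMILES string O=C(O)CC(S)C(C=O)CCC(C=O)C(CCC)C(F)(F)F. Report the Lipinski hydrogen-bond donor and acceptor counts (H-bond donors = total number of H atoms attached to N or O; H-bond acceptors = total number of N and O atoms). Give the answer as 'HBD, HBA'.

Donors: find every N or O and count the H atoms it carries.
  atom 1 (O): bond orders sum to 2 → 0 H
  atom 3 (O): bond orders sum to 1 → 1 H
  atom 9 (O): bond orders sum to 2 → 0 H
  atom 14 (O): bond orders sum to 2 → 0 H
Lipinski HBD = 1.
Acceptors: N atoms = 0, O atoms = 4 → HBA = 4.

1, 4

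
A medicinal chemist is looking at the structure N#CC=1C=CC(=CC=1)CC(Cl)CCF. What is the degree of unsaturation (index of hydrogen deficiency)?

Molecular formula: C11H11ClFN.
DoU = (2C + 2 + N − H − X) / 2, where X is the halogen count and O/S are ignored.
    = (2·11 + 2 + 1 − 11 − 2) / 2 = 12 / 2 = 6.

6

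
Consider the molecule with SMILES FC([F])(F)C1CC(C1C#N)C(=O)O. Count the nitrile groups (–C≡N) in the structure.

1

The nitrile motif appears at heavy-atom position 9 in the SMILES.
Other groups present: 1 carboxylic acid.
Nitrile count: 1.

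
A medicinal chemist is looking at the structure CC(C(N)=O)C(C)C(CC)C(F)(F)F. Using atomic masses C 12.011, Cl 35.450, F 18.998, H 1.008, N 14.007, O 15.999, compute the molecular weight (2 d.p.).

211.23 g/mol

First, the molecular formula is C9H16F3NO (counting implicit H from valence).
  C: 9 × 12.011 = 108.099
  F: 3 × 18.998 = 56.994
  H: 16 × 1.008 = 16.128
  N: 1 × 14.007 = 14.007
  O: 1 × 15.999 = 15.999
Sum: 9×12.011 + 3×18.998 + 16×1.008 + 1×14.007 + 1×15.999 = 211.227 → 211.23 g/mol.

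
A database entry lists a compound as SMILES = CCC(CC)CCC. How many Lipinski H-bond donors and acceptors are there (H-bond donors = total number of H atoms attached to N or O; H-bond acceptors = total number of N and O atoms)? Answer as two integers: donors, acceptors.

0, 0

Donors: find every N or O and count the H atoms it carries.
  (no N or O atoms present)
Lipinski HBD = 0.
Acceptors: N atoms = 0, O atoms = 0 → HBA = 0.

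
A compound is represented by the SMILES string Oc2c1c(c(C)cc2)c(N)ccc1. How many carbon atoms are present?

Count every carbon token in the SMILES (each C, including those in ring-closure positions and inside branches).
Carbon count: 11.

11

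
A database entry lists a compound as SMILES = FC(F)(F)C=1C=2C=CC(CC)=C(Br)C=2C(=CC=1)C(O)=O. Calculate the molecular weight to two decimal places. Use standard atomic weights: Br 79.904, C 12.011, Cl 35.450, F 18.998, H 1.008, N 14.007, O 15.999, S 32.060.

First, the molecular formula is C14H10BrF3O2 (counting implicit H from valence).
  Br: 1 × 79.904 = 79.904
  C: 14 × 12.011 = 168.154
  F: 3 × 18.998 = 56.994
  H: 10 × 1.008 = 10.080
  O: 2 × 15.999 = 31.998
Sum: 1×79.904 + 14×12.011 + 3×18.998 + 10×1.008 + 2×15.999 = 347.130 → 347.13 g/mol.

347.13 g/mol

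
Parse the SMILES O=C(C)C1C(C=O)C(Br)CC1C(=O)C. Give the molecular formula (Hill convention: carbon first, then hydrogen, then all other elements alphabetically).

Walk through each heavy atom and fill implicit hydrogens from standard valence (C 4, N 3, O 2, S 2, halogen 1):
  atom 1: O, bond orders sum to 2 (valence 2) → 0 H
  atom 2: C, bond orders sum to 4 (valence 4) → 0 H
  atom 3: C, bond orders sum to 1 (valence 4) → 3 H
  atom 4: C, bond orders sum to 3 (valence 4) → 1 H
  atom 5: C, bond orders sum to 3 (valence 4) → 1 H
  atom 6: C, bond orders sum to 3 (valence 4) → 1 H
  atom 7: O, bond orders sum to 2 (valence 2) → 0 H
  atom 8: C, bond orders sum to 3 (valence 4) → 1 H
  atom 9: Br (halogen, monovalent) → 0 H
  atom 10: C, bond orders sum to 2 (valence 4) → 2 H
  atom 11: C, bond orders sum to 3 (valence 4) → 1 H
  atom 12: C, bond orders sum to 4 (valence 4) → 0 H
  atom 13: O, bond orders sum to 2 (valence 2) → 0 H
  atom 14: C, bond orders sum to 1 (valence 4) → 3 H
Totals → C:10, H:13, Br:1, O:3.

C10H13BrO3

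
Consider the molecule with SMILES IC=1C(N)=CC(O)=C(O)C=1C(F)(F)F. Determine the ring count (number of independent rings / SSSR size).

In SMILES, each pair of matching ring-closure digits denotes one ring-closing bond; the number of such bonds equals the number of independent rings.
Ring-closure bonds here: 1.

1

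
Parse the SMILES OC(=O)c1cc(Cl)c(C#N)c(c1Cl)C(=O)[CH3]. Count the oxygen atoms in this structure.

Scan the SMILES for O atoms (remember two-letter symbols like Cl and Br are single atoms).
Oxygen count: 3.

3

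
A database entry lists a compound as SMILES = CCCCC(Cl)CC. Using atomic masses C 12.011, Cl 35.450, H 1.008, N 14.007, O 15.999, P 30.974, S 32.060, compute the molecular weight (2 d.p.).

First, the molecular formula is C7H15Cl (counting implicit H from valence).
  C: 7 × 12.011 = 84.077
  Cl: 1 × 35.450 = 35.450
  H: 15 × 1.008 = 15.120
Sum: 7×12.011 + 1×35.450 + 15×1.008 = 134.647 → 134.65 g/mol.

134.65 g/mol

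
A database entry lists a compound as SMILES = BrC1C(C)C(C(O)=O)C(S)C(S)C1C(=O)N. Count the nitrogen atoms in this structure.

1

Scan the SMILES for N atoms (remember two-letter symbols like Cl and Br are single atoms).
Nitrogen count: 1.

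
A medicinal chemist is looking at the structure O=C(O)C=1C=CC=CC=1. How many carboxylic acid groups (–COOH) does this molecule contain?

1

The carboxylic acid motif appears at heavy-atom position 2 in the SMILES.
Carboxylic acid count: 1.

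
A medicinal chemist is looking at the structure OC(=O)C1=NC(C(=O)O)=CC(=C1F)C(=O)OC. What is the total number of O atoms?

6

Scan the SMILES for O atoms (remember two-letter symbols like Cl and Br are single atoms).
Oxygen count: 6.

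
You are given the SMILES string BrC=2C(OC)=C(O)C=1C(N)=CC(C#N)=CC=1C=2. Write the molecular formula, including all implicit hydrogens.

C12H9BrN2O2

Walk through each heavy atom and fill implicit hydrogens from standard valence (C 4, N 3, O 2, S 2, halogen 1):
  atom 1: Br (halogen, monovalent) → 0 H
  atom 2: C, bond orders sum to 4 (valence 4) → 0 H
  atom 3: C, bond orders sum to 4 (valence 4) → 0 H
  atom 4: O, bond orders sum to 2 (valence 2) → 0 H
  atom 5: C, bond orders sum to 1 (valence 4) → 3 H
  atom 6: C, bond orders sum to 4 (valence 4) → 0 H
  atom 7: O, bond orders sum to 1 (valence 2) → 1 H
  atom 8: C, bond orders sum to 4 (valence 4) → 0 H
  atom 9: C, bond orders sum to 4 (valence 4) → 0 H
  atom 10: N, bond orders sum to 1 (valence 3) → 2 H
  atom 11: C, bond orders sum to 3 (valence 4) → 1 H
  atom 12: C, bond orders sum to 4 (valence 4) → 0 H
  atom 13: C, bond orders sum to 4 (valence 4) → 0 H
  atom 14: N, bond orders sum to 3 (valence 3) → 0 H
  atom 15: C, bond orders sum to 3 (valence 4) → 1 H
  atom 16: C, bond orders sum to 4 (valence 4) → 0 H
  atom 17: C, bond orders sum to 3 (valence 4) → 1 H
Totals → C:12, H:9, Br:1, N:2, O:2.
In Hill order: C12H9BrN2O2.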